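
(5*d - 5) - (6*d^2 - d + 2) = -6*d^2 + 6*d - 7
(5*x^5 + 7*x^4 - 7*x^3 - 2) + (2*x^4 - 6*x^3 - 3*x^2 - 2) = 5*x^5 + 9*x^4 - 13*x^3 - 3*x^2 - 4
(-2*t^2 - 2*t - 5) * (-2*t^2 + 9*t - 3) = 4*t^4 - 14*t^3 - 2*t^2 - 39*t + 15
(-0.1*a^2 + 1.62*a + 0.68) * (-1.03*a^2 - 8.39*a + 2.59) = 0.103*a^4 - 0.8296*a^3 - 14.5512*a^2 - 1.5094*a + 1.7612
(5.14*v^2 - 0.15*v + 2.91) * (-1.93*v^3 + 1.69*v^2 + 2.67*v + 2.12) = -9.9202*v^5 + 8.9761*v^4 + 7.854*v^3 + 15.4142*v^2 + 7.4517*v + 6.1692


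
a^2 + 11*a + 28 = (a + 4)*(a + 7)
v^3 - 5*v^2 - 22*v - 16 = (v - 8)*(v + 1)*(v + 2)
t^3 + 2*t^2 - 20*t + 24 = (t - 2)^2*(t + 6)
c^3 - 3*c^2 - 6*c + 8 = (c - 4)*(c - 1)*(c + 2)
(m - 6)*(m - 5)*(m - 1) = m^3 - 12*m^2 + 41*m - 30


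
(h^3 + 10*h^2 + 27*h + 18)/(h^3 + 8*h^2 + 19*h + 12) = (h + 6)/(h + 4)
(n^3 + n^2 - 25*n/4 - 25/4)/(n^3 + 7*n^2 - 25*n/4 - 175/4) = (n + 1)/(n + 7)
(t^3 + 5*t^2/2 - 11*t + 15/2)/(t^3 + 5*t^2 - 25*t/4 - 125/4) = 2*(2*t^2 - 5*t + 3)/(4*t^2 - 25)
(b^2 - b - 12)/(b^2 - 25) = (b^2 - b - 12)/(b^2 - 25)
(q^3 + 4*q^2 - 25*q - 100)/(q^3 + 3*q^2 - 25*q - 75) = (q + 4)/(q + 3)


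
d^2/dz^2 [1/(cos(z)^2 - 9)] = 2*(-2*sin(z)^4 + 19*sin(z)^2 - 8)/(cos(z)^2 - 9)^3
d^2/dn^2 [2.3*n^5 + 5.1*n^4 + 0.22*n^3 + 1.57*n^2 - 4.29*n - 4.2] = 46.0*n^3 + 61.2*n^2 + 1.32*n + 3.14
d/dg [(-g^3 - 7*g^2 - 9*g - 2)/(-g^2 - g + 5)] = (g^4 + 2*g^3 - 17*g^2 - 74*g - 47)/(g^4 + 2*g^3 - 9*g^2 - 10*g + 25)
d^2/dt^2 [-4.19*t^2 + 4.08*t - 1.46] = -8.38000000000000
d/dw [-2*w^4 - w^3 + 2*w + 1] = -8*w^3 - 3*w^2 + 2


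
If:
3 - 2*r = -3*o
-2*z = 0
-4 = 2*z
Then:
No Solution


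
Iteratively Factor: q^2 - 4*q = (q)*(q - 4)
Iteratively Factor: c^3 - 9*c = (c + 3)*(c^2 - 3*c) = c*(c + 3)*(c - 3)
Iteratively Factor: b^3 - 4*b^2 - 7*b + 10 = (b - 5)*(b^2 + b - 2) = (b - 5)*(b + 2)*(b - 1)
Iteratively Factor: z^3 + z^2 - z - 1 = (z + 1)*(z^2 - 1) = (z - 1)*(z + 1)*(z + 1)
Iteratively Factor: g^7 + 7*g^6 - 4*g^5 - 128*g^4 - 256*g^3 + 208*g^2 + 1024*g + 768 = (g + 2)*(g^6 + 5*g^5 - 14*g^4 - 100*g^3 - 56*g^2 + 320*g + 384) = (g + 2)^2*(g^5 + 3*g^4 - 20*g^3 - 60*g^2 + 64*g + 192) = (g - 2)*(g + 2)^2*(g^4 + 5*g^3 - 10*g^2 - 80*g - 96) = (g - 2)*(g + 2)^3*(g^3 + 3*g^2 - 16*g - 48) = (g - 2)*(g + 2)^3*(g + 3)*(g^2 - 16) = (g - 2)*(g + 2)^3*(g + 3)*(g + 4)*(g - 4)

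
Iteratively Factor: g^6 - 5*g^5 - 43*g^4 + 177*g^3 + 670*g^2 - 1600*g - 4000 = (g + 2)*(g^5 - 7*g^4 - 29*g^3 + 235*g^2 + 200*g - 2000) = (g + 2)*(g + 4)*(g^4 - 11*g^3 + 15*g^2 + 175*g - 500) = (g - 5)*(g + 2)*(g + 4)*(g^3 - 6*g^2 - 15*g + 100) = (g - 5)^2*(g + 2)*(g + 4)*(g^2 - g - 20) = (g - 5)^3*(g + 2)*(g + 4)*(g + 4)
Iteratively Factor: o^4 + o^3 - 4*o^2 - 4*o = (o)*(o^3 + o^2 - 4*o - 4) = o*(o + 2)*(o^2 - o - 2) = o*(o - 2)*(o + 2)*(o + 1)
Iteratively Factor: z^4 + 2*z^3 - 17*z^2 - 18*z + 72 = (z + 3)*(z^3 - z^2 - 14*z + 24) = (z + 3)*(z + 4)*(z^2 - 5*z + 6) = (z - 3)*(z + 3)*(z + 4)*(z - 2)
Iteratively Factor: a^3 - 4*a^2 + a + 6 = (a + 1)*(a^2 - 5*a + 6) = (a - 2)*(a + 1)*(a - 3)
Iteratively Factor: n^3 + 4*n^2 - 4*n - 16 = (n - 2)*(n^2 + 6*n + 8) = (n - 2)*(n + 4)*(n + 2)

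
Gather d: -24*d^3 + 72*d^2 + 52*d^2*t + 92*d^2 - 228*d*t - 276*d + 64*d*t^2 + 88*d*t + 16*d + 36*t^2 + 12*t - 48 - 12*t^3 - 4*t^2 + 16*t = -24*d^3 + d^2*(52*t + 164) + d*(64*t^2 - 140*t - 260) - 12*t^3 + 32*t^2 + 28*t - 48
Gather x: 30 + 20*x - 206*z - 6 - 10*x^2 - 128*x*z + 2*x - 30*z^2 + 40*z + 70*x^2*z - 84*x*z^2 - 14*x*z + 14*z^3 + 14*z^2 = x^2*(70*z - 10) + x*(-84*z^2 - 142*z + 22) + 14*z^3 - 16*z^2 - 166*z + 24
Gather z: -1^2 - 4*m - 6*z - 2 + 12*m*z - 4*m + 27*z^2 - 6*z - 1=-8*m + 27*z^2 + z*(12*m - 12) - 4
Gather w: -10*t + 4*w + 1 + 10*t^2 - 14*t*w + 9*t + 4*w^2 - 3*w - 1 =10*t^2 - t + 4*w^2 + w*(1 - 14*t)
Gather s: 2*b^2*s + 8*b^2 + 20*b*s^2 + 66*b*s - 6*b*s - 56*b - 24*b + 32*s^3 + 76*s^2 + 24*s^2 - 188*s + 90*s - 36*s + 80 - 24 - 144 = 8*b^2 - 80*b + 32*s^3 + s^2*(20*b + 100) + s*(2*b^2 + 60*b - 134) - 88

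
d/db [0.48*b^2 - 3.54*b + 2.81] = 0.96*b - 3.54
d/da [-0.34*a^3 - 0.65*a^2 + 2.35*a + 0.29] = -1.02*a^2 - 1.3*a + 2.35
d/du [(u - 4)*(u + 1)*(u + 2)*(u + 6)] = 4*u^3 + 15*u^2 - 32*u - 68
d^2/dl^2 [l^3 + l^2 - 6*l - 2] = 6*l + 2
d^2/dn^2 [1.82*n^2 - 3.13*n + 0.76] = 3.64000000000000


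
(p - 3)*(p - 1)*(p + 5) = p^3 + p^2 - 17*p + 15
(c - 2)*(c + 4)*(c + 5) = c^3 + 7*c^2 + 2*c - 40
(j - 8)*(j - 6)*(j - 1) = j^3 - 15*j^2 + 62*j - 48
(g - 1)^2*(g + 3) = g^3 + g^2 - 5*g + 3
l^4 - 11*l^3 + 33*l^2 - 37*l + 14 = (l - 7)*(l - 2)*(l - 1)^2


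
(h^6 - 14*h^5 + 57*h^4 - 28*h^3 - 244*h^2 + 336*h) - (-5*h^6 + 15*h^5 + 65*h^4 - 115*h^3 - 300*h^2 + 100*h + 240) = 6*h^6 - 29*h^5 - 8*h^4 + 87*h^3 + 56*h^2 + 236*h - 240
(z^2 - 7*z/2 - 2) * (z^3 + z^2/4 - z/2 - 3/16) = z^5 - 13*z^4/4 - 27*z^3/8 + 17*z^2/16 + 53*z/32 + 3/8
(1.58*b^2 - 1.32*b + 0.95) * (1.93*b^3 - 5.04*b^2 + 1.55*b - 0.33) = 3.0494*b^5 - 10.5108*b^4 + 10.9353*b^3 - 7.3554*b^2 + 1.9081*b - 0.3135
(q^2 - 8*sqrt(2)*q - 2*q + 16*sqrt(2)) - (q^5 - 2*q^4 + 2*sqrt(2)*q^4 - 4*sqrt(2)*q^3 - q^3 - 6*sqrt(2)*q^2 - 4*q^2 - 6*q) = -q^5 - 2*sqrt(2)*q^4 + 2*q^4 + q^3 + 4*sqrt(2)*q^3 + 5*q^2 + 6*sqrt(2)*q^2 - 8*sqrt(2)*q + 4*q + 16*sqrt(2)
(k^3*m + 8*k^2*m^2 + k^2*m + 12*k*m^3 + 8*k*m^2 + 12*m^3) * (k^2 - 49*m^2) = k^5*m + 8*k^4*m^2 + k^4*m - 37*k^3*m^3 + 8*k^3*m^2 - 392*k^2*m^4 - 37*k^2*m^3 - 588*k*m^5 - 392*k*m^4 - 588*m^5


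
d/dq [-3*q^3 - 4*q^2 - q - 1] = -9*q^2 - 8*q - 1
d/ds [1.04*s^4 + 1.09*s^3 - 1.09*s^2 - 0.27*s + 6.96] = 4.16*s^3 + 3.27*s^2 - 2.18*s - 0.27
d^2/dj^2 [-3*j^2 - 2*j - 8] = -6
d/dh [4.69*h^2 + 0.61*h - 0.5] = 9.38*h + 0.61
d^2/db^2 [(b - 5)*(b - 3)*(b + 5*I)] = 6*b - 16 + 10*I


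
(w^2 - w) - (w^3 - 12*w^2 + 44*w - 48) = -w^3 + 13*w^2 - 45*w + 48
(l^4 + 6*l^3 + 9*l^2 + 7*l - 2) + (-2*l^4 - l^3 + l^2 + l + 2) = -l^4 + 5*l^3 + 10*l^2 + 8*l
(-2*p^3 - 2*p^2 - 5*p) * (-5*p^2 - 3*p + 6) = 10*p^5 + 16*p^4 + 19*p^3 + 3*p^2 - 30*p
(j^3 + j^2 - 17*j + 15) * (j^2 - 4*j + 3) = j^5 - 3*j^4 - 18*j^3 + 86*j^2 - 111*j + 45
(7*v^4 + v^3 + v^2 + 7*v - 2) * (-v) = -7*v^5 - v^4 - v^3 - 7*v^2 + 2*v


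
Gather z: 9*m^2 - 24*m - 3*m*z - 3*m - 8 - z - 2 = 9*m^2 - 27*m + z*(-3*m - 1) - 10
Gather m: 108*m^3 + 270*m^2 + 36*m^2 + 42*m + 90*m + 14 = 108*m^3 + 306*m^2 + 132*m + 14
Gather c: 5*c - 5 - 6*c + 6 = 1 - c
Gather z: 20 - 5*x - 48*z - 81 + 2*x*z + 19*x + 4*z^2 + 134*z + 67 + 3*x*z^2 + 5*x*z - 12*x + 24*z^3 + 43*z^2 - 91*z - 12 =2*x + 24*z^3 + z^2*(3*x + 47) + z*(7*x - 5) - 6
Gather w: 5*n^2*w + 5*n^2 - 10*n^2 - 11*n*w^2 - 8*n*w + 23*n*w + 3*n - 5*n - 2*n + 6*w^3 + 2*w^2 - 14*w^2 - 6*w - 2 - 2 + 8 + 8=-5*n^2 - 4*n + 6*w^3 + w^2*(-11*n - 12) + w*(5*n^2 + 15*n - 6) + 12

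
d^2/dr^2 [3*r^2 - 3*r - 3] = 6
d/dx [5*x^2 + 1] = 10*x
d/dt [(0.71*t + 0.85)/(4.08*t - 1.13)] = (4.825439 - 17.422824*t)/(4.08*t - 1.13)^3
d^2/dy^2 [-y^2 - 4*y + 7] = -2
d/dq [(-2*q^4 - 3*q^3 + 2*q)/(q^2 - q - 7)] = (-4*q^5 + 3*q^4 + 62*q^3 + 61*q^2 - 14)/(q^4 - 2*q^3 - 13*q^2 + 14*q + 49)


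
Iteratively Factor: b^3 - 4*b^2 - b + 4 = (b - 1)*(b^2 - 3*b - 4) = (b - 4)*(b - 1)*(b + 1)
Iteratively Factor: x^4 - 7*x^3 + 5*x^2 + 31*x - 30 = (x - 1)*(x^3 - 6*x^2 - x + 30) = (x - 1)*(x + 2)*(x^2 - 8*x + 15) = (x - 5)*(x - 1)*(x + 2)*(x - 3)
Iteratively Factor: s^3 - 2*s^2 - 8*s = (s)*(s^2 - 2*s - 8) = s*(s - 4)*(s + 2)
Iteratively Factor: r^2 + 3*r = (r + 3)*(r)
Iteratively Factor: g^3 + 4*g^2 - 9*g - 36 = (g - 3)*(g^2 + 7*g + 12) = (g - 3)*(g + 4)*(g + 3)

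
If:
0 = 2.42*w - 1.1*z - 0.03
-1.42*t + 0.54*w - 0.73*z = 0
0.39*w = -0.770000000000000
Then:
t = 1.50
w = -1.97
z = -4.37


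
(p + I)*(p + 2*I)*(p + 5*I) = p^3 + 8*I*p^2 - 17*p - 10*I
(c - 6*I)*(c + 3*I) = c^2 - 3*I*c + 18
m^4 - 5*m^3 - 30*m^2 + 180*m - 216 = (m - 6)*(m - 3)*(m - 2)*(m + 6)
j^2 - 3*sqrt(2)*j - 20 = (j - 5*sqrt(2))*(j + 2*sqrt(2))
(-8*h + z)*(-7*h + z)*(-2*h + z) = -112*h^3 + 86*h^2*z - 17*h*z^2 + z^3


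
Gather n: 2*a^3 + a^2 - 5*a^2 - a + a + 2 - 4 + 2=2*a^3 - 4*a^2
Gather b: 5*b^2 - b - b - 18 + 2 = 5*b^2 - 2*b - 16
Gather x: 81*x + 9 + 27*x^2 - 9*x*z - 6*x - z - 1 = 27*x^2 + x*(75 - 9*z) - z + 8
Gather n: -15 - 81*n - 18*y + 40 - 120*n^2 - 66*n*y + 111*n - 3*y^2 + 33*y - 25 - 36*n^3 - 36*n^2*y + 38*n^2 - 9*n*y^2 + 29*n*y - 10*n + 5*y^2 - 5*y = -36*n^3 + n^2*(-36*y - 82) + n*(-9*y^2 - 37*y + 20) + 2*y^2 + 10*y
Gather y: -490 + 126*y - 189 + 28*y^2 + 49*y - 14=28*y^2 + 175*y - 693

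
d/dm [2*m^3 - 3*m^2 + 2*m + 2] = 6*m^2 - 6*m + 2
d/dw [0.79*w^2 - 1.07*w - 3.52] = 1.58*w - 1.07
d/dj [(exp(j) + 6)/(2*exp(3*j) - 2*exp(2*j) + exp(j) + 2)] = (-(exp(j) + 6)*(6*exp(2*j) - 4*exp(j) + 1) + 2*exp(3*j) - 2*exp(2*j) + exp(j) + 2)*exp(j)/(2*exp(3*j) - 2*exp(2*j) + exp(j) + 2)^2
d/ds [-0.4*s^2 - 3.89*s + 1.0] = -0.8*s - 3.89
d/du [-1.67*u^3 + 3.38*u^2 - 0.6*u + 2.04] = -5.01*u^2 + 6.76*u - 0.6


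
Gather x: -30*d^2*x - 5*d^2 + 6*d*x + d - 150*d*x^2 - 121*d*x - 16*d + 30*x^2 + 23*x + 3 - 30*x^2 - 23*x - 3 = -5*d^2 - 150*d*x^2 - 15*d + x*(-30*d^2 - 115*d)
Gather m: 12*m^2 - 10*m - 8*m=12*m^2 - 18*m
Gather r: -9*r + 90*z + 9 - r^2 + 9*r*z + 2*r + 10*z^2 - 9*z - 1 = -r^2 + r*(9*z - 7) + 10*z^2 + 81*z + 8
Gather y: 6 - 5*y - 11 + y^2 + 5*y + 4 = y^2 - 1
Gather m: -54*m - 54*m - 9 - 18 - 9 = -108*m - 36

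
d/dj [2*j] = 2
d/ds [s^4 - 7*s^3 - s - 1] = 4*s^3 - 21*s^2 - 1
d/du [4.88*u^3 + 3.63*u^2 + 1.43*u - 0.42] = 14.64*u^2 + 7.26*u + 1.43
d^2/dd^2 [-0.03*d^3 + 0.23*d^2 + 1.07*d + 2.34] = 0.46 - 0.18*d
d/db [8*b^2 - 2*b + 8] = 16*b - 2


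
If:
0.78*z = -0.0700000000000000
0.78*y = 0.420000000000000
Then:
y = 0.54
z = -0.09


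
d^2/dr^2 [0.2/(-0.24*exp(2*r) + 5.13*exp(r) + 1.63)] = ((0.192*exp(r) - 1.026)*(-0.24*exp(2*r) + 5.13*exp(r) + 1.63) + 0.2*(0.48*exp(r) - 5.13)*(0.96*exp(r) - 10.26)*exp(r))*exp(r)/(-0.24*exp(2*r) + 5.13*exp(r) + 1.63)^3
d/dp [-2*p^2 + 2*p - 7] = 2 - 4*p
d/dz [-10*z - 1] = -10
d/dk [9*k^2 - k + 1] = 18*k - 1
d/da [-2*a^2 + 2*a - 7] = 2 - 4*a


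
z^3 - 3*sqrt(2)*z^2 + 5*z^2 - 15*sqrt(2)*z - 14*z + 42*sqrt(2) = (z - 2)*(z + 7)*(z - 3*sqrt(2))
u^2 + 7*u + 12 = (u + 3)*(u + 4)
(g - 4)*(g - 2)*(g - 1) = g^3 - 7*g^2 + 14*g - 8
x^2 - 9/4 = (x - 3/2)*(x + 3/2)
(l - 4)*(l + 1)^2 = l^3 - 2*l^2 - 7*l - 4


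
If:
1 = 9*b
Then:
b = 1/9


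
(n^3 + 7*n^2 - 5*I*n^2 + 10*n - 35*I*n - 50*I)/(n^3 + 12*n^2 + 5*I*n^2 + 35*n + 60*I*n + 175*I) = (n^2 + n*(2 - 5*I) - 10*I)/(n^2 + n*(7 + 5*I) + 35*I)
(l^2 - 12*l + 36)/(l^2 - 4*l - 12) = (l - 6)/(l + 2)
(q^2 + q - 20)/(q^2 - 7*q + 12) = (q + 5)/(q - 3)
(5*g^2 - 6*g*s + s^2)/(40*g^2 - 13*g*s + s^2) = (-g + s)/(-8*g + s)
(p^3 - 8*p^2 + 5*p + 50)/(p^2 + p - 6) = (p^3 - 8*p^2 + 5*p + 50)/(p^2 + p - 6)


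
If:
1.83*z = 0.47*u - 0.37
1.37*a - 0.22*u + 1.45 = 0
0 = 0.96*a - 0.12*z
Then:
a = 0.23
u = 8.04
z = 1.86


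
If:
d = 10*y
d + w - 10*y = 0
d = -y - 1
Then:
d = -10/11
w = 0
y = -1/11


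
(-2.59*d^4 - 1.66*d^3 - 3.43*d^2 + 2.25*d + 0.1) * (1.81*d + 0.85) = -4.6879*d^5 - 5.2061*d^4 - 7.6193*d^3 + 1.157*d^2 + 2.0935*d + 0.085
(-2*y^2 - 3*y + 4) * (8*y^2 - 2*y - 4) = -16*y^4 - 20*y^3 + 46*y^2 + 4*y - 16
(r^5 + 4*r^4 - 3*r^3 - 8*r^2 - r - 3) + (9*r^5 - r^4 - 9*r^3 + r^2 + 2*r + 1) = 10*r^5 + 3*r^4 - 12*r^3 - 7*r^2 + r - 2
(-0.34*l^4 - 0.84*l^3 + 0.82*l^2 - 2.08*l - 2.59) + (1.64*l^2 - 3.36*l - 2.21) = -0.34*l^4 - 0.84*l^3 + 2.46*l^2 - 5.44*l - 4.8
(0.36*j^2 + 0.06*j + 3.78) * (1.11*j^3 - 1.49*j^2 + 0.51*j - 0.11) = 0.3996*j^5 - 0.4698*j^4 + 4.29*j^3 - 5.6412*j^2 + 1.9212*j - 0.4158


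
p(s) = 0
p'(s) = 0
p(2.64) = 0.00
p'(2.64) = 0.00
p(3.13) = 0.00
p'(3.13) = 0.00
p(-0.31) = 0.00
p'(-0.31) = 0.00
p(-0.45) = 0.00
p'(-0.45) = 0.00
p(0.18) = 0.00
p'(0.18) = 0.00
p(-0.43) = 0.00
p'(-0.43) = 0.00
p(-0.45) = 0.00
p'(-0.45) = 0.00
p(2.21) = 0.00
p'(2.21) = 0.00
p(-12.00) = 0.00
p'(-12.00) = 0.00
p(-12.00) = 0.00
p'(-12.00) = 0.00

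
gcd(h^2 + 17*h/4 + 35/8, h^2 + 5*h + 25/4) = h + 5/2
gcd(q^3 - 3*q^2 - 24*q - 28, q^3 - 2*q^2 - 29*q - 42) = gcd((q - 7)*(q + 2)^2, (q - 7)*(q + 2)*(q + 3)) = q^2 - 5*q - 14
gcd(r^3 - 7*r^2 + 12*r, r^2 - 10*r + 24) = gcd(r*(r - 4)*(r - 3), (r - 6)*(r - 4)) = r - 4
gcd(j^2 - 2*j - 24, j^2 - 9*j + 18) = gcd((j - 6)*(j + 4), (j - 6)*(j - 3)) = j - 6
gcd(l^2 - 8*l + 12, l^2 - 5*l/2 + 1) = l - 2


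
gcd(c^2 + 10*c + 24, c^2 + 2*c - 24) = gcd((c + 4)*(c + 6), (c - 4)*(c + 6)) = c + 6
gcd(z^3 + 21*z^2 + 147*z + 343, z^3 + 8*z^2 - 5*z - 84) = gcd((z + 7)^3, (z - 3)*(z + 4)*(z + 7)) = z + 7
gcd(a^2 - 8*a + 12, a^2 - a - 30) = a - 6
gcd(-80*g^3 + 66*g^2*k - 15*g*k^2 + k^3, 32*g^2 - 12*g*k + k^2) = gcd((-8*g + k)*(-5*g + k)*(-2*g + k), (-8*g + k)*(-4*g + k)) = 8*g - k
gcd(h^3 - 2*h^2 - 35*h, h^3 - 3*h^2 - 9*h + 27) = 1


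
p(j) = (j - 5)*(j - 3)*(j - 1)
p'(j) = (j - 5)*(j - 3) + (j - 5)*(j - 1) + (j - 3)*(j - 1) = 3*j^2 - 18*j + 23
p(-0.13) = -18.14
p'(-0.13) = 25.39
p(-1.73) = -86.90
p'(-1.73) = 63.12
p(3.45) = -1.71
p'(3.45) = -3.39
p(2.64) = 1.39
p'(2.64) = -3.61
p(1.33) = 2.02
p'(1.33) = 4.37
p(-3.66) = -268.77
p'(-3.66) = 129.07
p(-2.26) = -124.49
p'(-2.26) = 79.00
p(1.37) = 2.19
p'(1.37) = 3.97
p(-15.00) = -5760.00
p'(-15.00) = 968.00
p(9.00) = 192.00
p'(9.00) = 104.00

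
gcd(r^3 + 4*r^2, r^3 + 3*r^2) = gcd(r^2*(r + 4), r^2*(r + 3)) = r^2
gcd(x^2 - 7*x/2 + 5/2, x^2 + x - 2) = x - 1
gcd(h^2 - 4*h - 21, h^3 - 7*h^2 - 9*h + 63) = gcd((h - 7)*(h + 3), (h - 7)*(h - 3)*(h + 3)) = h^2 - 4*h - 21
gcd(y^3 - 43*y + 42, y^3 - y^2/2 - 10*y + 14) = 1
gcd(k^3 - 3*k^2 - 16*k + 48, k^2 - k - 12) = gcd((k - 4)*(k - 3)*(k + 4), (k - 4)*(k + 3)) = k - 4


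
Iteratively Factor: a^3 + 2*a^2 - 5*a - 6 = (a - 2)*(a^2 + 4*a + 3) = (a - 2)*(a + 3)*(a + 1)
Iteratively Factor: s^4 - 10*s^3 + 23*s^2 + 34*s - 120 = (s + 2)*(s^3 - 12*s^2 + 47*s - 60) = (s - 3)*(s + 2)*(s^2 - 9*s + 20) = (s - 5)*(s - 3)*(s + 2)*(s - 4)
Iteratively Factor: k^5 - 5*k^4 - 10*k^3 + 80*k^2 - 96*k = (k)*(k^4 - 5*k^3 - 10*k^2 + 80*k - 96) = k*(k + 4)*(k^3 - 9*k^2 + 26*k - 24) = k*(k - 4)*(k + 4)*(k^2 - 5*k + 6) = k*(k - 4)*(k - 3)*(k + 4)*(k - 2)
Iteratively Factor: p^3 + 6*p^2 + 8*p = (p + 4)*(p^2 + 2*p) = p*(p + 4)*(p + 2)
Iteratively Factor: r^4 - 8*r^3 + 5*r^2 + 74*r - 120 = (r - 5)*(r^3 - 3*r^2 - 10*r + 24) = (r - 5)*(r + 3)*(r^2 - 6*r + 8) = (r - 5)*(r - 2)*(r + 3)*(r - 4)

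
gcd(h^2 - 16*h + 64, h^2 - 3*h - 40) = h - 8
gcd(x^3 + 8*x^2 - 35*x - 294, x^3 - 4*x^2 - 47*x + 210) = x^2 + x - 42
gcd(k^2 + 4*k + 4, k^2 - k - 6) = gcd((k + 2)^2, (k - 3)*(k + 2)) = k + 2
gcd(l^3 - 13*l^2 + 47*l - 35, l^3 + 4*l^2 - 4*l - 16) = 1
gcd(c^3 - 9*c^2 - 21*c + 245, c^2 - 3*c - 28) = c - 7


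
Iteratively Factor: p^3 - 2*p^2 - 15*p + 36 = (p + 4)*(p^2 - 6*p + 9) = (p - 3)*(p + 4)*(p - 3)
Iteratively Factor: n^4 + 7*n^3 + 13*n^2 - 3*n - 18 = (n + 3)*(n^3 + 4*n^2 + n - 6) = (n + 3)^2*(n^2 + n - 2) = (n - 1)*(n + 3)^2*(n + 2)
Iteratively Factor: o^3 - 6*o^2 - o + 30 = (o - 5)*(o^2 - o - 6) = (o - 5)*(o - 3)*(o + 2)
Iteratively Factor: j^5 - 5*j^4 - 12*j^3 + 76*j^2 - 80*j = (j + 4)*(j^4 - 9*j^3 + 24*j^2 - 20*j) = (j - 2)*(j + 4)*(j^3 - 7*j^2 + 10*j) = (j - 2)^2*(j + 4)*(j^2 - 5*j) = (j - 5)*(j - 2)^2*(j + 4)*(j)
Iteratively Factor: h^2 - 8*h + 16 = (h - 4)*(h - 4)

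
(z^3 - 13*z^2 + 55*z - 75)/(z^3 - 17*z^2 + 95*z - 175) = (z - 3)/(z - 7)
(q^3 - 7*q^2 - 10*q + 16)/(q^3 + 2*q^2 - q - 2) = (q - 8)/(q + 1)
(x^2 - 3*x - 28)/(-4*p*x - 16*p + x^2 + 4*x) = (x - 7)/(-4*p + x)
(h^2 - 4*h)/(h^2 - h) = (h - 4)/(h - 1)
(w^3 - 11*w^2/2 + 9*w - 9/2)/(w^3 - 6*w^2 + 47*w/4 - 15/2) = 2*(w^2 - 4*w + 3)/(2*w^2 - 9*w + 10)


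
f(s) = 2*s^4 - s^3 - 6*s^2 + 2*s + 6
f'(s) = 8*s^3 - 3*s^2 - 12*s + 2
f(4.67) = 733.90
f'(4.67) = 695.31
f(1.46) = 2.11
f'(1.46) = 2.98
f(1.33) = 1.95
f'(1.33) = -0.45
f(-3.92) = 438.45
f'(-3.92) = -478.95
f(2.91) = 79.79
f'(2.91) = 138.81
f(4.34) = 529.48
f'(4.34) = 547.39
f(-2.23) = 32.25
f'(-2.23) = -74.88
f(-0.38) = 4.47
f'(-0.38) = 5.69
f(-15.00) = 103251.00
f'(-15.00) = -27493.00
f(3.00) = 93.00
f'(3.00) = 155.00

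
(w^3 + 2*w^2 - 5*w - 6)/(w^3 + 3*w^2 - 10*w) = (w^2 + 4*w + 3)/(w*(w + 5))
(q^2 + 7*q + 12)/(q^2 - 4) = (q^2 + 7*q + 12)/(q^2 - 4)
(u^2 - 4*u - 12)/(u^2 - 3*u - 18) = (u + 2)/(u + 3)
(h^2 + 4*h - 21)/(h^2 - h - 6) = (h + 7)/(h + 2)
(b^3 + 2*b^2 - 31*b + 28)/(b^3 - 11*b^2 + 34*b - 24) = (b + 7)/(b - 6)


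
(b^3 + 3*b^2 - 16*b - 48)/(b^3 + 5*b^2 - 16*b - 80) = (b + 3)/(b + 5)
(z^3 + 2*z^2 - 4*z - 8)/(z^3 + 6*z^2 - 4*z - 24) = (z + 2)/(z + 6)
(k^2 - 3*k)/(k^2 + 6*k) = (k - 3)/(k + 6)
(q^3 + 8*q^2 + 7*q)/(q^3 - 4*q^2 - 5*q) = (q + 7)/(q - 5)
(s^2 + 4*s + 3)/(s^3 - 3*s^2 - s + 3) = (s + 3)/(s^2 - 4*s + 3)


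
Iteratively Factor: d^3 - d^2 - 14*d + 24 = (d + 4)*(d^2 - 5*d + 6) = (d - 3)*(d + 4)*(d - 2)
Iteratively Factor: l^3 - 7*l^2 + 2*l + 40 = (l + 2)*(l^2 - 9*l + 20) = (l - 4)*(l + 2)*(l - 5)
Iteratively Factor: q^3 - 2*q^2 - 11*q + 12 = (q - 1)*(q^2 - q - 12) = (q - 1)*(q + 3)*(q - 4)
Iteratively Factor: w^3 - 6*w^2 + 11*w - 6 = (w - 2)*(w^2 - 4*w + 3) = (w - 3)*(w - 2)*(w - 1)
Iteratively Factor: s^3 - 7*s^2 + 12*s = (s)*(s^2 - 7*s + 12) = s*(s - 4)*(s - 3)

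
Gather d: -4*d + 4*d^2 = 4*d^2 - 4*d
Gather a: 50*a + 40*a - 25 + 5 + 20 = 90*a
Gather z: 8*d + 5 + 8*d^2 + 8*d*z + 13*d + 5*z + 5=8*d^2 + 21*d + z*(8*d + 5) + 10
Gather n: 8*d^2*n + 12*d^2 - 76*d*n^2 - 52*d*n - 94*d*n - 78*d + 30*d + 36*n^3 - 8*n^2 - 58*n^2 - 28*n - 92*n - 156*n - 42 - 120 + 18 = 12*d^2 - 48*d + 36*n^3 + n^2*(-76*d - 66) + n*(8*d^2 - 146*d - 276) - 144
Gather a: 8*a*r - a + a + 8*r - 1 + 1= 8*a*r + 8*r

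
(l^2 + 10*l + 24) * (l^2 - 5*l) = l^4 + 5*l^3 - 26*l^2 - 120*l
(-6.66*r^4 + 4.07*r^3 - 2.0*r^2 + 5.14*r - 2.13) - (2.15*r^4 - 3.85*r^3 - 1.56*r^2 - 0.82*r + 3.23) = -8.81*r^4 + 7.92*r^3 - 0.44*r^2 + 5.96*r - 5.36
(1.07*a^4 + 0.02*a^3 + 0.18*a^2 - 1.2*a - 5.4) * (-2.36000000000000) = -2.5252*a^4 - 0.0472*a^3 - 0.4248*a^2 + 2.832*a + 12.744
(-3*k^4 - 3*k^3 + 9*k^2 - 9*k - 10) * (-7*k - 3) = 21*k^5 + 30*k^4 - 54*k^3 + 36*k^2 + 97*k + 30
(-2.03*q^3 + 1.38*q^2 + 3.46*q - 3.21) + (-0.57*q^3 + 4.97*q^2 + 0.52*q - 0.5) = -2.6*q^3 + 6.35*q^2 + 3.98*q - 3.71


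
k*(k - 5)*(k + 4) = k^3 - k^2 - 20*k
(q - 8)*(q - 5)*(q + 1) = q^3 - 12*q^2 + 27*q + 40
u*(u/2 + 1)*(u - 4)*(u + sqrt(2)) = u^4/2 - u^3 + sqrt(2)*u^3/2 - 4*u^2 - sqrt(2)*u^2 - 4*sqrt(2)*u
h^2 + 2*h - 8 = (h - 2)*(h + 4)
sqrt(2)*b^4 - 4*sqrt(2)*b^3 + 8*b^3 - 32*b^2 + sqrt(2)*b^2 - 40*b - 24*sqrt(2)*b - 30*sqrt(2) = (b - 5)*(b + sqrt(2))*(b + 3*sqrt(2))*(sqrt(2)*b + sqrt(2))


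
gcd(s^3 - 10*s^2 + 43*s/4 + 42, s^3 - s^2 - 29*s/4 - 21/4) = s^2 - 2*s - 21/4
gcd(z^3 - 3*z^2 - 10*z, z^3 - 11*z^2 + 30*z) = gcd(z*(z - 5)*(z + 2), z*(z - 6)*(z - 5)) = z^2 - 5*z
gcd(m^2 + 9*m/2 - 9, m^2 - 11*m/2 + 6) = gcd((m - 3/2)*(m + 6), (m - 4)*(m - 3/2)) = m - 3/2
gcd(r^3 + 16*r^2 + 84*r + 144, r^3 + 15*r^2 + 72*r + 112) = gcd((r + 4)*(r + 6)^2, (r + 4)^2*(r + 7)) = r + 4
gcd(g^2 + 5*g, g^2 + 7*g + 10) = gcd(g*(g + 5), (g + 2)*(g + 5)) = g + 5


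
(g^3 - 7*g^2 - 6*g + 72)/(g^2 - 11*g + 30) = (g^2 - g - 12)/(g - 5)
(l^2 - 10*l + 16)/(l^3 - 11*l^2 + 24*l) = (l - 2)/(l*(l - 3))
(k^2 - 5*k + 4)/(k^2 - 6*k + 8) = (k - 1)/(k - 2)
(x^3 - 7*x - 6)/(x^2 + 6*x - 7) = (x^3 - 7*x - 6)/(x^2 + 6*x - 7)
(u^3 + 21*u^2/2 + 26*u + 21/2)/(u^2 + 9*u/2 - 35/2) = (2*u^2 + 7*u + 3)/(2*u - 5)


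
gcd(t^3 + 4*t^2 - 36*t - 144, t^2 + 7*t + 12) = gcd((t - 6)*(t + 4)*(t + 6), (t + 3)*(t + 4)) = t + 4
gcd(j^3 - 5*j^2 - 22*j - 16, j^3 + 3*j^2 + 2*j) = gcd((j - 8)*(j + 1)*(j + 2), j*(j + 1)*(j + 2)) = j^2 + 3*j + 2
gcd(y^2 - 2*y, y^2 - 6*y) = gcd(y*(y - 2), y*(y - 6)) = y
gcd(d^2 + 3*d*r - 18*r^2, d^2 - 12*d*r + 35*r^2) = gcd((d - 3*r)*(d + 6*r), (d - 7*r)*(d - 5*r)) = 1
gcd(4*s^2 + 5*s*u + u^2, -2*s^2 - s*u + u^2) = s + u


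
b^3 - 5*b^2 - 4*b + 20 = (b - 5)*(b - 2)*(b + 2)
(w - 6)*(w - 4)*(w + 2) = w^3 - 8*w^2 + 4*w + 48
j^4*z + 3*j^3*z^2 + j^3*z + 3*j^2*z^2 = j^2*(j + 3*z)*(j*z + z)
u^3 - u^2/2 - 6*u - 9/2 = (u - 3)*(u + 1)*(u + 3/2)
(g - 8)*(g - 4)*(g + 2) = g^3 - 10*g^2 + 8*g + 64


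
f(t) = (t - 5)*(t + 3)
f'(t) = 2*t - 2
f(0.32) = -15.54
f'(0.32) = -1.36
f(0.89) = -15.99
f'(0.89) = -0.22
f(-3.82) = 7.23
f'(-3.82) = -9.64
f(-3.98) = 8.80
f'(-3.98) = -9.96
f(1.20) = -15.96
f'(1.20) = 0.40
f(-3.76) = 6.66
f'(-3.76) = -9.52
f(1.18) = -15.97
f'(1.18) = 0.36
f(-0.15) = -14.68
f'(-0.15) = -2.30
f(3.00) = -12.00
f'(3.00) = 4.00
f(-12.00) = 153.00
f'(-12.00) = -26.00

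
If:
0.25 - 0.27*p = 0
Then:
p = 0.93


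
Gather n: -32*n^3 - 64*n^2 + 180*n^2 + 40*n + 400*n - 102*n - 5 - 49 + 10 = -32*n^3 + 116*n^2 + 338*n - 44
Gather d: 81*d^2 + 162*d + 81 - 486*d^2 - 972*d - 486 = -405*d^2 - 810*d - 405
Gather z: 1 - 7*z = 1 - 7*z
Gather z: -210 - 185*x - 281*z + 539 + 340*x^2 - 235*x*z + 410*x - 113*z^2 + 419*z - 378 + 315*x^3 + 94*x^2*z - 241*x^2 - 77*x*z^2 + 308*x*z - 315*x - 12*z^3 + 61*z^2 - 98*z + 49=315*x^3 + 99*x^2 - 90*x - 12*z^3 + z^2*(-77*x - 52) + z*(94*x^2 + 73*x + 40)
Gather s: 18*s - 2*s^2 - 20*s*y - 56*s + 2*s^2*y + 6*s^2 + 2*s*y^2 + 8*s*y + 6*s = s^2*(2*y + 4) + s*(2*y^2 - 12*y - 32)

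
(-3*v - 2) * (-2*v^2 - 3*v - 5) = 6*v^3 + 13*v^2 + 21*v + 10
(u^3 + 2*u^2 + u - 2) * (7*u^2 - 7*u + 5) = 7*u^5 + 7*u^4 - 2*u^3 - 11*u^2 + 19*u - 10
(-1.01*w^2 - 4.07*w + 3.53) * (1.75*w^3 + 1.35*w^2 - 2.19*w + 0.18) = -1.7675*w^5 - 8.486*w^4 + 2.8949*w^3 + 13.497*w^2 - 8.4633*w + 0.6354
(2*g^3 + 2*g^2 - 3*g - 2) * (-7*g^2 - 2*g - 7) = -14*g^5 - 18*g^4 + 3*g^3 + 6*g^2 + 25*g + 14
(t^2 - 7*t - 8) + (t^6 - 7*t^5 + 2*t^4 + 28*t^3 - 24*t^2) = t^6 - 7*t^5 + 2*t^4 + 28*t^3 - 23*t^2 - 7*t - 8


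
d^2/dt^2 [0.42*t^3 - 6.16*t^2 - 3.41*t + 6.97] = 2.52*t - 12.32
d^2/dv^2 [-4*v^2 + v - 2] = -8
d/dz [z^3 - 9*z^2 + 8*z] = 3*z^2 - 18*z + 8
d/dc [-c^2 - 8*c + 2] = -2*c - 8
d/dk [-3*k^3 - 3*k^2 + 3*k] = -9*k^2 - 6*k + 3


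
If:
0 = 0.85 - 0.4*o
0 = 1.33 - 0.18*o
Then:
No Solution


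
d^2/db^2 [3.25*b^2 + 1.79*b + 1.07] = 6.50000000000000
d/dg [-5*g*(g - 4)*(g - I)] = -15*g^2 + 10*g*(4 + I) - 20*I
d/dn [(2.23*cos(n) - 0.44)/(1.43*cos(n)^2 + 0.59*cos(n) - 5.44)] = (3.1889*cos(n)^2 - 1.2584*cos(n) + 11.8716)*sin(n)/(2.0449*cos(n)^4 + 1.6874*cos(n)^3 - 15.2103*cos(n)^2 - 6.4192*cos(n) + 29.5936)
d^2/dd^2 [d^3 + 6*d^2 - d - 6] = 6*d + 12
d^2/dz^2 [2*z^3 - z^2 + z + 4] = 12*z - 2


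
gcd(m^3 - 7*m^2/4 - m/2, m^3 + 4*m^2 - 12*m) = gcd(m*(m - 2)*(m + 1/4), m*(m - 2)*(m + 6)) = m^2 - 2*m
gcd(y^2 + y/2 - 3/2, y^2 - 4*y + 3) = y - 1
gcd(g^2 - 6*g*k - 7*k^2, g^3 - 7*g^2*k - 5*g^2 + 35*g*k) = g - 7*k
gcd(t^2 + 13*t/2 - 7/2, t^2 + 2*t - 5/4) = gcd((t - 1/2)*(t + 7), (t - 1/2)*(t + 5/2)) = t - 1/2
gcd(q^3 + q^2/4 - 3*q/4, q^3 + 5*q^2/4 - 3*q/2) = q^2 - 3*q/4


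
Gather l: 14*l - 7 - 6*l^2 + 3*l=-6*l^2 + 17*l - 7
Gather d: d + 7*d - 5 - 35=8*d - 40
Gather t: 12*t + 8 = 12*t + 8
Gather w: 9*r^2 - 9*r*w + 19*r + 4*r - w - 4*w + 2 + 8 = 9*r^2 + 23*r + w*(-9*r - 5) + 10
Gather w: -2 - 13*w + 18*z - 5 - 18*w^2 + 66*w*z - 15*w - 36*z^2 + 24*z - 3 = -18*w^2 + w*(66*z - 28) - 36*z^2 + 42*z - 10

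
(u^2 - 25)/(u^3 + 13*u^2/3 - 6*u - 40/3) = 3*(u - 5)/(3*u^2 - 2*u - 8)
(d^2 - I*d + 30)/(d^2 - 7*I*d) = (d^2 - I*d + 30)/(d*(d - 7*I))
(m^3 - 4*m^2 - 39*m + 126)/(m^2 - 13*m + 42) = (m^2 + 3*m - 18)/(m - 6)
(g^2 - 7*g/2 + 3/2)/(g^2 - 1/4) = 2*(g - 3)/(2*g + 1)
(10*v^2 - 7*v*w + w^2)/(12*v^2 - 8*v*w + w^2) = (5*v - w)/(6*v - w)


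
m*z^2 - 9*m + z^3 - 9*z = (m + z)*(z - 3)*(z + 3)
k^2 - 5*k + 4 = (k - 4)*(k - 1)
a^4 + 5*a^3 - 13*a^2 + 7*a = a*(a - 1)^2*(a + 7)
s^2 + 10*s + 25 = (s + 5)^2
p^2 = p^2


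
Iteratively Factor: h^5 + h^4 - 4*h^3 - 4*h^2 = (h - 2)*(h^4 + 3*h^3 + 2*h^2) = (h - 2)*(h + 2)*(h^3 + h^2) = h*(h - 2)*(h + 2)*(h^2 + h) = h*(h - 2)*(h + 1)*(h + 2)*(h)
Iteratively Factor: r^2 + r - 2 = (r + 2)*(r - 1)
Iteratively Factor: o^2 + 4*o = (o)*(o + 4)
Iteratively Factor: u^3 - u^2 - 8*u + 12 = (u - 2)*(u^2 + u - 6) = (u - 2)^2*(u + 3)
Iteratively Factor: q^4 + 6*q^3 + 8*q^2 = (q)*(q^3 + 6*q^2 + 8*q) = q*(q + 4)*(q^2 + 2*q) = q^2*(q + 4)*(q + 2)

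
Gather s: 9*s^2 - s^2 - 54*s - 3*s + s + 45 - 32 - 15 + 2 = 8*s^2 - 56*s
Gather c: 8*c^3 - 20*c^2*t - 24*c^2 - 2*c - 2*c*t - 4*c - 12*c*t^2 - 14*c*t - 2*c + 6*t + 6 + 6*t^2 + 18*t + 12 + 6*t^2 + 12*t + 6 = 8*c^3 + c^2*(-20*t - 24) + c*(-12*t^2 - 16*t - 8) + 12*t^2 + 36*t + 24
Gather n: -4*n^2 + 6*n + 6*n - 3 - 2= -4*n^2 + 12*n - 5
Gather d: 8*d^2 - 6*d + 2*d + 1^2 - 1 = 8*d^2 - 4*d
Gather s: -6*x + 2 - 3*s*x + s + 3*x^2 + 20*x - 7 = s*(1 - 3*x) + 3*x^2 + 14*x - 5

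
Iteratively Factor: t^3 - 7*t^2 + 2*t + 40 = (t + 2)*(t^2 - 9*t + 20) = (t - 5)*(t + 2)*(t - 4)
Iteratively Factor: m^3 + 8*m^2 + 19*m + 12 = (m + 3)*(m^2 + 5*m + 4) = (m + 1)*(m + 3)*(m + 4)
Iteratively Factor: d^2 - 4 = (d + 2)*(d - 2)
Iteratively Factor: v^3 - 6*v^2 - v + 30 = (v - 5)*(v^2 - v - 6) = (v - 5)*(v - 3)*(v + 2)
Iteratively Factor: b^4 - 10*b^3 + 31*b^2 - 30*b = (b - 2)*(b^3 - 8*b^2 + 15*b) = (b - 3)*(b - 2)*(b^2 - 5*b) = b*(b - 3)*(b - 2)*(b - 5)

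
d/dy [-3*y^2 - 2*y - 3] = -6*y - 2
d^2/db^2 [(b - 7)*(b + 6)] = 2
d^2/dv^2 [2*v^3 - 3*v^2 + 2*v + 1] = 12*v - 6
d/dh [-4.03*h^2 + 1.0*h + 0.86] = 1.0 - 8.06*h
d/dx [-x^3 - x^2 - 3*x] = -3*x^2 - 2*x - 3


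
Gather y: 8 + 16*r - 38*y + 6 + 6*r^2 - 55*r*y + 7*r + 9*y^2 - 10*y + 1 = 6*r^2 + 23*r + 9*y^2 + y*(-55*r - 48) + 15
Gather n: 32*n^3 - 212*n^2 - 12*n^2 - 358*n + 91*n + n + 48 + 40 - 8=32*n^3 - 224*n^2 - 266*n + 80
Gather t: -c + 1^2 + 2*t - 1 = -c + 2*t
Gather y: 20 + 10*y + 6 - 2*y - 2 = 8*y + 24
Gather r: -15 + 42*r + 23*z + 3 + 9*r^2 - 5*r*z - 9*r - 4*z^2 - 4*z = 9*r^2 + r*(33 - 5*z) - 4*z^2 + 19*z - 12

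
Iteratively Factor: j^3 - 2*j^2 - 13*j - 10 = (j + 1)*(j^2 - 3*j - 10) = (j - 5)*(j + 1)*(j + 2)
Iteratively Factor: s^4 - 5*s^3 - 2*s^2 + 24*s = (s - 3)*(s^3 - 2*s^2 - 8*s) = s*(s - 3)*(s^2 - 2*s - 8) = s*(s - 3)*(s + 2)*(s - 4)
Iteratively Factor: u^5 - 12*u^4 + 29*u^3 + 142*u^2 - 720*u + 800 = (u - 5)*(u^4 - 7*u^3 - 6*u^2 + 112*u - 160) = (u - 5)^2*(u^3 - 2*u^2 - 16*u + 32) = (u - 5)^2*(u - 2)*(u^2 - 16) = (u - 5)^2*(u - 4)*(u - 2)*(u + 4)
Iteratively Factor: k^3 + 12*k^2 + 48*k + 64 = (k + 4)*(k^2 + 8*k + 16) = (k + 4)^2*(k + 4)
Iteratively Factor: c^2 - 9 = (c - 3)*(c + 3)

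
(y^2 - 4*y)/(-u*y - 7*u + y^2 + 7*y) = y*(4 - y)/(u*y + 7*u - y^2 - 7*y)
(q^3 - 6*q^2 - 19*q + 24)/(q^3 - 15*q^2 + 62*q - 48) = (q + 3)/(q - 6)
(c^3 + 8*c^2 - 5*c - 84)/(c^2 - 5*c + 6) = (c^2 + 11*c + 28)/(c - 2)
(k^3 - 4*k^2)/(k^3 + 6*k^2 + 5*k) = k*(k - 4)/(k^2 + 6*k + 5)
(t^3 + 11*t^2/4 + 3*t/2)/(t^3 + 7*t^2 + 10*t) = (t + 3/4)/(t + 5)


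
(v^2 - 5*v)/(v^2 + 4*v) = (v - 5)/(v + 4)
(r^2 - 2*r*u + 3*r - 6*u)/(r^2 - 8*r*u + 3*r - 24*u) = (r - 2*u)/(r - 8*u)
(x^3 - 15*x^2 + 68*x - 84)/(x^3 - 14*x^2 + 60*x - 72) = (x - 7)/(x - 6)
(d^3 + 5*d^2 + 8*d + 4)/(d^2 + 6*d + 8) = (d^2 + 3*d + 2)/(d + 4)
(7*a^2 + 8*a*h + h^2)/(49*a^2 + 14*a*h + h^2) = (a + h)/(7*a + h)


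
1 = 1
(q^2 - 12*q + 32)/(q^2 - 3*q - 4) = (q - 8)/(q + 1)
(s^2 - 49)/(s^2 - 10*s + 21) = (s + 7)/(s - 3)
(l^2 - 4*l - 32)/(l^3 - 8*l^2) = (l + 4)/l^2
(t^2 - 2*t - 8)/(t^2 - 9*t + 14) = (t^2 - 2*t - 8)/(t^2 - 9*t + 14)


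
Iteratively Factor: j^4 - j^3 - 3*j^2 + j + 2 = (j - 2)*(j^3 + j^2 - j - 1) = (j - 2)*(j - 1)*(j^2 + 2*j + 1) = (j - 2)*(j - 1)*(j + 1)*(j + 1)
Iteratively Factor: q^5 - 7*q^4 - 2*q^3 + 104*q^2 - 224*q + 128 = (q - 2)*(q^4 - 5*q^3 - 12*q^2 + 80*q - 64) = (q - 4)*(q - 2)*(q^3 - q^2 - 16*q + 16) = (q - 4)*(q - 2)*(q - 1)*(q^2 - 16) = (q - 4)*(q - 2)*(q - 1)*(q + 4)*(q - 4)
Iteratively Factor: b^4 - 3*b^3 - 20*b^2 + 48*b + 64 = (b - 4)*(b^3 + b^2 - 16*b - 16) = (b - 4)*(b + 4)*(b^2 - 3*b - 4) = (b - 4)*(b + 1)*(b + 4)*(b - 4)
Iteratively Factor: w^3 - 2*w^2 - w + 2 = (w - 2)*(w^2 - 1) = (w - 2)*(w + 1)*(w - 1)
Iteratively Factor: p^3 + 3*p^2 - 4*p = (p + 4)*(p^2 - p) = (p - 1)*(p + 4)*(p)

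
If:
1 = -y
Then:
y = -1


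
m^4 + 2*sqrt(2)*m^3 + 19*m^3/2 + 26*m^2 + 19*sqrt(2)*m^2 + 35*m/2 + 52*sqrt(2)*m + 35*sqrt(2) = (m + 1)*(m + 7/2)*(m + 5)*(m + 2*sqrt(2))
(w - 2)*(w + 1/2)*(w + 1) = w^3 - w^2/2 - 5*w/2 - 1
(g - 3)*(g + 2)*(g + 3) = g^3 + 2*g^2 - 9*g - 18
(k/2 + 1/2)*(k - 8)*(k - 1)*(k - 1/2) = k^4/2 - 17*k^3/4 + 3*k^2/2 + 17*k/4 - 2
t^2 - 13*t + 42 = (t - 7)*(t - 6)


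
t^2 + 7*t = t*(t + 7)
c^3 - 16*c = c*(c - 4)*(c + 4)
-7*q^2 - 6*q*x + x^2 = (-7*q + x)*(q + x)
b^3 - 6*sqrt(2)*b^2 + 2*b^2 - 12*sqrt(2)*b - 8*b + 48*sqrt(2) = (b - 2)*(b + 4)*(b - 6*sqrt(2))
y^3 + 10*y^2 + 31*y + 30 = (y + 2)*(y + 3)*(y + 5)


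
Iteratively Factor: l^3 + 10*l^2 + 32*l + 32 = (l + 4)*(l^2 + 6*l + 8) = (l + 4)^2*(l + 2)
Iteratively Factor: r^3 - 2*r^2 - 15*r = (r + 3)*(r^2 - 5*r) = r*(r + 3)*(r - 5)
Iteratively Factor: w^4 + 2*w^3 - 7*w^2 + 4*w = (w - 1)*(w^3 + 3*w^2 - 4*w) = w*(w - 1)*(w^2 + 3*w - 4) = w*(w - 1)*(w + 4)*(w - 1)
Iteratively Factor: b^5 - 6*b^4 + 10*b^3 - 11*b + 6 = (b - 1)*(b^4 - 5*b^3 + 5*b^2 + 5*b - 6) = (b - 2)*(b - 1)*(b^3 - 3*b^2 - b + 3) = (b - 2)*(b - 1)*(b + 1)*(b^2 - 4*b + 3) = (b - 2)*(b - 1)^2*(b + 1)*(b - 3)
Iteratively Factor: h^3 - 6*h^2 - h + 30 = (h - 5)*(h^2 - h - 6) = (h - 5)*(h + 2)*(h - 3)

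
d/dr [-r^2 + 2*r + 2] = 2 - 2*r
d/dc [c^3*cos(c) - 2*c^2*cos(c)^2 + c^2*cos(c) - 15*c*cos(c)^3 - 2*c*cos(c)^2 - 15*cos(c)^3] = -c^3*sin(c) - c^2*sin(c) + 2*c^2*sin(2*c) + 3*c^2*cos(c) + 45*c*sin(c)*cos(c)^2 + 2*c*sin(2*c) - 4*c*cos(c)^2 + 2*c*cos(c) + 45*sin(c)*cos(c)^2 - 15*cos(c)^3 - 2*cos(c)^2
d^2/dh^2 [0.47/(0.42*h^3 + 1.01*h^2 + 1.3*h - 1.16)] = (-(1.1844*h + 0.9494)*(0.42*h^3 + 1.01*h^2 + 1.3*h - 1.16) + 0.47*(1.26*h^2 + 2.02*h + 1.3)*(2.52*h^2 + 4.04*h + 2.6))/(0.42*h^3 + 1.01*h^2 + 1.3*h - 1.16)^3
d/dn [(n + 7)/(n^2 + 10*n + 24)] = (n^2 + 10*n - 2*(n + 5)*(n + 7) + 24)/(n^2 + 10*n + 24)^2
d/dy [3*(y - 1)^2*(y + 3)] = 3*(y - 1)*(3*y + 5)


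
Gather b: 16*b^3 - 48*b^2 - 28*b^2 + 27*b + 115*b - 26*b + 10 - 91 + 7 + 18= 16*b^3 - 76*b^2 + 116*b - 56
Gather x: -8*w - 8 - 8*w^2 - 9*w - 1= -8*w^2 - 17*w - 9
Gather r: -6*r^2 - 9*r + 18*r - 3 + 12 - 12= -6*r^2 + 9*r - 3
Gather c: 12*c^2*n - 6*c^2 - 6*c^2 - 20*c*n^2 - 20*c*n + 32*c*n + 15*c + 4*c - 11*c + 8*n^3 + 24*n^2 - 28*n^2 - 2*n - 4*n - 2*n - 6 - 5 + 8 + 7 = c^2*(12*n - 12) + c*(-20*n^2 + 12*n + 8) + 8*n^3 - 4*n^2 - 8*n + 4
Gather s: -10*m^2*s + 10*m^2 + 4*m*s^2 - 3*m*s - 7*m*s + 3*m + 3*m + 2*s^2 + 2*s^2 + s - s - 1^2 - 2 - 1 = 10*m^2 + 6*m + s^2*(4*m + 4) + s*(-10*m^2 - 10*m) - 4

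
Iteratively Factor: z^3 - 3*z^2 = (z)*(z^2 - 3*z) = z*(z - 3)*(z)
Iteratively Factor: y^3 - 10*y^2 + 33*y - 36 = (y - 3)*(y^2 - 7*y + 12) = (y - 3)^2*(y - 4)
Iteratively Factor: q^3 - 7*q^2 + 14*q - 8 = (q - 1)*(q^2 - 6*q + 8) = (q - 2)*(q - 1)*(q - 4)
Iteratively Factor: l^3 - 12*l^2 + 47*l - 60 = (l - 4)*(l^2 - 8*l + 15) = (l - 4)*(l - 3)*(l - 5)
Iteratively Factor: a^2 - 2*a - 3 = (a - 3)*(a + 1)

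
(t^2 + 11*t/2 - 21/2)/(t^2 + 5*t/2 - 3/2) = (2*t^2 + 11*t - 21)/(2*t^2 + 5*t - 3)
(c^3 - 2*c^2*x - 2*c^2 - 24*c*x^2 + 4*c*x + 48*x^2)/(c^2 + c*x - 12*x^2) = (-c^2 + 6*c*x + 2*c - 12*x)/(-c + 3*x)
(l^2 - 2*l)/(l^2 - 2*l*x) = (l - 2)/(l - 2*x)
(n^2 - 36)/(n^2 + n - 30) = (n - 6)/(n - 5)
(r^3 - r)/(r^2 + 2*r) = (r^2 - 1)/(r + 2)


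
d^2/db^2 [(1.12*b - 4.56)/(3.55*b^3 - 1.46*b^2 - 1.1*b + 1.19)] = (84.6888*b^5 - 724.43856*b^4 + 391.673664*b^3 - 8.25705599999998*b^2 + 83.317488*b - 23.948128)/(44.738875*b^9 - 55.19895*b^8 - 18.88671*b^7 + 76.086589*b^6 - 31.1544*b^5 - 25.571688*b^4 + 25.217305*b^3 - 1.882818*b^2 - 4.67313*b + 1.685159)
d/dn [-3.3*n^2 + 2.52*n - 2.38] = 2.52 - 6.6*n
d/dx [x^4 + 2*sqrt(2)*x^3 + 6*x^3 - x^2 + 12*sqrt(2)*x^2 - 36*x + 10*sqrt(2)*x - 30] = 4*x^3 + 6*sqrt(2)*x^2 + 18*x^2 - 2*x + 24*sqrt(2)*x - 36 + 10*sqrt(2)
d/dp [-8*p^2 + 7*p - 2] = 7 - 16*p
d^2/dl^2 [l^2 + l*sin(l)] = -l*sin(l) + 2*cos(l) + 2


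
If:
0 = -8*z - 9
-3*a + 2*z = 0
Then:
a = -3/4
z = -9/8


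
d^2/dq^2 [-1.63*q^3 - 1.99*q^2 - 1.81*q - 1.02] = -9.78*q - 3.98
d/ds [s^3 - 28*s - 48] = 3*s^2 - 28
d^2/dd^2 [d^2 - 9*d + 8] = 2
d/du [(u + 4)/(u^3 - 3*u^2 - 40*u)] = (-u*(-u^2 + 3*u + 40) + (u + 4)*(-3*u^2 + 6*u + 40))/(u^2*(-u^2 + 3*u + 40)^2)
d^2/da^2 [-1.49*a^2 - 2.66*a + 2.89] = -2.98000000000000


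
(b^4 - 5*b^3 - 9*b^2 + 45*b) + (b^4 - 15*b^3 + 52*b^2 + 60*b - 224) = 2*b^4 - 20*b^3 + 43*b^2 + 105*b - 224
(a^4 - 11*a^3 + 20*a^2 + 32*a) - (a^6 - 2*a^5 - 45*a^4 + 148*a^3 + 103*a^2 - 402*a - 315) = -a^6 + 2*a^5 + 46*a^4 - 159*a^3 - 83*a^2 + 434*a + 315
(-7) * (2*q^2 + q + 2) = -14*q^2 - 7*q - 14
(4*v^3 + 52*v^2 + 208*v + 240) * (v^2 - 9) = 4*v^5 + 52*v^4 + 172*v^3 - 228*v^2 - 1872*v - 2160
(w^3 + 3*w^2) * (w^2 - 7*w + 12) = w^5 - 4*w^4 - 9*w^3 + 36*w^2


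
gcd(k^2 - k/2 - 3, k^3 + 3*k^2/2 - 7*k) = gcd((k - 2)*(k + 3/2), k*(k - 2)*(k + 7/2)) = k - 2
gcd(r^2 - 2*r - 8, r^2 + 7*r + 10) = r + 2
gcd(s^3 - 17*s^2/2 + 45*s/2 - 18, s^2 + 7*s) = 1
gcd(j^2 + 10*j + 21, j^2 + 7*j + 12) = j + 3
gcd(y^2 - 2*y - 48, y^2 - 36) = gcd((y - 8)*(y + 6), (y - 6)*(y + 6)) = y + 6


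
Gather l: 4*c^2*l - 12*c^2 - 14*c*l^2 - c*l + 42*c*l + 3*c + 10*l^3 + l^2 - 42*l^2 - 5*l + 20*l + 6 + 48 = -12*c^2 + 3*c + 10*l^3 + l^2*(-14*c - 41) + l*(4*c^2 + 41*c + 15) + 54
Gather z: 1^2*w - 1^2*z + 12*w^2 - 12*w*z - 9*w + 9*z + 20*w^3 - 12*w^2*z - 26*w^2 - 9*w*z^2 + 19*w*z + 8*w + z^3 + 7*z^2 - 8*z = 20*w^3 - 14*w^2 + z^3 + z^2*(7 - 9*w) + z*(-12*w^2 + 7*w)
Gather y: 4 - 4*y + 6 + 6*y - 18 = 2*y - 8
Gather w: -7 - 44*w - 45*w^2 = -45*w^2 - 44*w - 7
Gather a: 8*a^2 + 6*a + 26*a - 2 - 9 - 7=8*a^2 + 32*a - 18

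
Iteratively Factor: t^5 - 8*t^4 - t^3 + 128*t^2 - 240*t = (t + 4)*(t^4 - 12*t^3 + 47*t^2 - 60*t) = (t - 4)*(t + 4)*(t^3 - 8*t^2 + 15*t) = t*(t - 4)*(t + 4)*(t^2 - 8*t + 15) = t*(t - 4)*(t - 3)*(t + 4)*(t - 5)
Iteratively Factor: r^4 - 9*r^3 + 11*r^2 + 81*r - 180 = (r - 4)*(r^3 - 5*r^2 - 9*r + 45) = (r - 5)*(r - 4)*(r^2 - 9) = (r - 5)*(r - 4)*(r + 3)*(r - 3)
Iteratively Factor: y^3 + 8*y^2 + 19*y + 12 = (y + 1)*(y^2 + 7*y + 12) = (y + 1)*(y + 4)*(y + 3)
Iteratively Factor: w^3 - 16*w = (w + 4)*(w^2 - 4*w) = w*(w + 4)*(w - 4)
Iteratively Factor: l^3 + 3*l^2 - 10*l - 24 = (l - 3)*(l^2 + 6*l + 8) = (l - 3)*(l + 4)*(l + 2)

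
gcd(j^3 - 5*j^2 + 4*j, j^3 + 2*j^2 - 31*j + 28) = j^2 - 5*j + 4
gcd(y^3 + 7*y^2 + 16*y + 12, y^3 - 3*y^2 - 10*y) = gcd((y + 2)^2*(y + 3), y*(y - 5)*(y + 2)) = y + 2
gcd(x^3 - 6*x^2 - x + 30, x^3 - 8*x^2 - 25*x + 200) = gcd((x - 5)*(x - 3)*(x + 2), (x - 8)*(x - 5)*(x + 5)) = x - 5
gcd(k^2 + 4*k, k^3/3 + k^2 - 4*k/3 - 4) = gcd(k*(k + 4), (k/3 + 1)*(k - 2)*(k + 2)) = 1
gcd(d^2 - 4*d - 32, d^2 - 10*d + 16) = d - 8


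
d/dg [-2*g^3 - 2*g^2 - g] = -6*g^2 - 4*g - 1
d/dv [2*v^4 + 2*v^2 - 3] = 8*v^3 + 4*v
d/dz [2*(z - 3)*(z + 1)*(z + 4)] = 6*z^2 + 8*z - 22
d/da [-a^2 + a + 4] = 1 - 2*a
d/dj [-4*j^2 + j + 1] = 1 - 8*j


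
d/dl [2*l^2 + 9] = 4*l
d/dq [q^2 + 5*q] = 2*q + 5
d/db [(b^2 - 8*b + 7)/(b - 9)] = (b^2 - 18*b + 65)/(b^2 - 18*b + 81)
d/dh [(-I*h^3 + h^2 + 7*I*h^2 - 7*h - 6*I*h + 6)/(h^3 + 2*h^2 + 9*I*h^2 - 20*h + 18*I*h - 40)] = (h^4*(8 - 9*I) + h^3*(50 + 52*I) + h^2*(-204 + 73*I) + h*(-104 - 668*I) + 400 + 132*I)/(h^6 + h^5*(4 + 18*I) + h^4*(-117 + 72*I) + h^3*(-484 - 288*I) + h^2*(-84 - 1440*I) + h*(1600 - 1440*I) + 1600)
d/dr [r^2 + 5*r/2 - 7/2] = 2*r + 5/2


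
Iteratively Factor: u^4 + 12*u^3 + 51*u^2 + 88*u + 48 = (u + 4)*(u^3 + 8*u^2 + 19*u + 12) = (u + 1)*(u + 4)*(u^2 + 7*u + 12) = (u + 1)*(u + 4)^2*(u + 3)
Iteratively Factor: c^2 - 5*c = (c)*(c - 5)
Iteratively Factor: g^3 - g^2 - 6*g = (g + 2)*(g^2 - 3*g) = (g - 3)*(g + 2)*(g)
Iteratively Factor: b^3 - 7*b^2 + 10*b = (b)*(b^2 - 7*b + 10) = b*(b - 2)*(b - 5)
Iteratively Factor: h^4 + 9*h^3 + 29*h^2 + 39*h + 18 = (h + 2)*(h^3 + 7*h^2 + 15*h + 9) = (h + 2)*(h + 3)*(h^2 + 4*h + 3) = (h + 2)*(h + 3)^2*(h + 1)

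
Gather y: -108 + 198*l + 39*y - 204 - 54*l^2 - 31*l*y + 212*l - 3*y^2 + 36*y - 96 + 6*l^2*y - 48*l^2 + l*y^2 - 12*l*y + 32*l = -102*l^2 + 442*l + y^2*(l - 3) + y*(6*l^2 - 43*l + 75) - 408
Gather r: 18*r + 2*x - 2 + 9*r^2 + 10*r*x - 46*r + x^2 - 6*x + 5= 9*r^2 + r*(10*x - 28) + x^2 - 4*x + 3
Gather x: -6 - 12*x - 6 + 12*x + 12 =0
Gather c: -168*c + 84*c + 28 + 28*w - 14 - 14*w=-84*c + 14*w + 14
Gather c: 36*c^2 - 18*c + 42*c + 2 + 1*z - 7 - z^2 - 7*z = 36*c^2 + 24*c - z^2 - 6*z - 5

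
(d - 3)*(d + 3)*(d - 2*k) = d^3 - 2*d^2*k - 9*d + 18*k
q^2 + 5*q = q*(q + 5)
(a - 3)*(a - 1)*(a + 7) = a^3 + 3*a^2 - 25*a + 21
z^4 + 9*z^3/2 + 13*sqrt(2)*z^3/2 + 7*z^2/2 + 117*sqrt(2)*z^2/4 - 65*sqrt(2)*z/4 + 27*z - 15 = (z - 1/2)*(z + 5)*(z + sqrt(2)/2)*(z + 6*sqrt(2))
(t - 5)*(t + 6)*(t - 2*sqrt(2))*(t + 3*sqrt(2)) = t^4 + t^3 + sqrt(2)*t^3 - 42*t^2 + sqrt(2)*t^2 - 30*sqrt(2)*t - 12*t + 360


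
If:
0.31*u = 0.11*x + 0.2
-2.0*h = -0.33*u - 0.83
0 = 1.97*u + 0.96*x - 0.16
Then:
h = 0.48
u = 0.41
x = -0.67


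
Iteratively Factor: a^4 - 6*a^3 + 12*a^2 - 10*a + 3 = (a - 1)*(a^3 - 5*a^2 + 7*a - 3) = (a - 1)^2*(a^2 - 4*a + 3) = (a - 3)*(a - 1)^2*(a - 1)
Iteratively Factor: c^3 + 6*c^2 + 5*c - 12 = (c + 4)*(c^2 + 2*c - 3) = (c + 3)*(c + 4)*(c - 1)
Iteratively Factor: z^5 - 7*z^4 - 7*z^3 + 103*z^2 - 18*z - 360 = (z - 4)*(z^4 - 3*z^3 - 19*z^2 + 27*z + 90) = (z - 4)*(z - 3)*(z^3 - 19*z - 30) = (z - 5)*(z - 4)*(z - 3)*(z^2 + 5*z + 6) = (z - 5)*(z - 4)*(z - 3)*(z + 3)*(z + 2)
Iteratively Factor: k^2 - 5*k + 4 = (k - 1)*(k - 4)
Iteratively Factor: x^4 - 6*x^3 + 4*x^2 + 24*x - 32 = (x - 2)*(x^3 - 4*x^2 - 4*x + 16) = (x - 4)*(x - 2)*(x^2 - 4) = (x - 4)*(x - 2)^2*(x + 2)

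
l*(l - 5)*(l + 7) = l^3 + 2*l^2 - 35*l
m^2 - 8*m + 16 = (m - 4)^2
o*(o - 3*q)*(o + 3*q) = o^3 - 9*o*q^2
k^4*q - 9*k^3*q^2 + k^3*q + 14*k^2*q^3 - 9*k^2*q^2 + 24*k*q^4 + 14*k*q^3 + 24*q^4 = (k - 6*q)*(k - 4*q)*(k + q)*(k*q + q)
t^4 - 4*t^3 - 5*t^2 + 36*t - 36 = (t - 3)*(t - 2)^2*(t + 3)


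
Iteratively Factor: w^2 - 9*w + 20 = (w - 4)*(w - 5)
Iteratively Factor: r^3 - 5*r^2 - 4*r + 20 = (r + 2)*(r^2 - 7*r + 10) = (r - 5)*(r + 2)*(r - 2)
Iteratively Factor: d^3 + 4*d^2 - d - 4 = (d + 1)*(d^2 + 3*d - 4) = (d + 1)*(d + 4)*(d - 1)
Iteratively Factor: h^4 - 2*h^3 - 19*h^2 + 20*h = (h + 4)*(h^3 - 6*h^2 + 5*h) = (h - 5)*(h + 4)*(h^2 - h) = (h - 5)*(h - 1)*(h + 4)*(h)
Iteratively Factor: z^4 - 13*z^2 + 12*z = (z - 1)*(z^3 + z^2 - 12*z) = (z - 3)*(z - 1)*(z^2 + 4*z) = (z - 3)*(z - 1)*(z + 4)*(z)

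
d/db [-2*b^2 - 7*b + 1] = -4*b - 7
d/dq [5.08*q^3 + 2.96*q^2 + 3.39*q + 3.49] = 15.24*q^2 + 5.92*q + 3.39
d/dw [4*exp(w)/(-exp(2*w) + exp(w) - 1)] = 4*exp(3*w)/(exp(2*w) - exp(w) + 1)^2 - 4*exp(w)/(exp(2*w) - exp(w) + 1)^2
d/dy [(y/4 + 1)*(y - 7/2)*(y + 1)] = 3*y^2/4 + 3*y/4 - 27/8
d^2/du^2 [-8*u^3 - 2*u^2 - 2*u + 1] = -48*u - 4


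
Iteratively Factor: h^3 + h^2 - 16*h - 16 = (h - 4)*(h^2 + 5*h + 4) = (h - 4)*(h + 1)*(h + 4)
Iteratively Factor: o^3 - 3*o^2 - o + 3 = (o - 3)*(o^2 - 1) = (o - 3)*(o + 1)*(o - 1)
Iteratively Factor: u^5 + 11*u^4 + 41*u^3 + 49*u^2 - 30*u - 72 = (u + 3)*(u^4 + 8*u^3 + 17*u^2 - 2*u - 24) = (u + 3)^2*(u^3 + 5*u^2 + 2*u - 8) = (u + 2)*(u + 3)^2*(u^2 + 3*u - 4) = (u + 2)*(u + 3)^2*(u + 4)*(u - 1)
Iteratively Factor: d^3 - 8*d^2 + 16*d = (d - 4)*(d^2 - 4*d) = d*(d - 4)*(d - 4)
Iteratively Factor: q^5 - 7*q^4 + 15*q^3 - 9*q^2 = (q - 1)*(q^4 - 6*q^3 + 9*q^2) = (q - 3)*(q - 1)*(q^3 - 3*q^2) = q*(q - 3)*(q - 1)*(q^2 - 3*q) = q*(q - 3)^2*(q - 1)*(q)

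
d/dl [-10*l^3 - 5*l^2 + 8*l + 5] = -30*l^2 - 10*l + 8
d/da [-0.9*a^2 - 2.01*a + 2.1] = -1.8*a - 2.01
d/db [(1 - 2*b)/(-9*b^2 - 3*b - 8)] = (-18*b^2 + 18*b + 19)/(81*b^4 + 54*b^3 + 153*b^2 + 48*b + 64)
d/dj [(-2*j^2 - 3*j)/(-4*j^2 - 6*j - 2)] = (4*j + 3)/(2*(4*j^4 + 12*j^3 + 13*j^2 + 6*j + 1))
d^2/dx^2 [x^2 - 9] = 2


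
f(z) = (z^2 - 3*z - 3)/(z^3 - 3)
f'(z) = -3*z^2*(z^2 - 3*z - 3)/(z^3 - 3)^2 + (2*z - 3)/(z^3 - 3) = (-z^4 + 6*z^3 + 9*z^2 - 6*z + 9)/(z^6 - 6*z^3 + 9)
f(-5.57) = -0.25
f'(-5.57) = -0.05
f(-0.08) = 0.92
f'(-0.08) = 1.06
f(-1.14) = -0.38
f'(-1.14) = 0.84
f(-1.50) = -0.59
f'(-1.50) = 0.32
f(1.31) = 6.93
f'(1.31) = 47.98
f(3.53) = -0.03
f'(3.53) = 0.12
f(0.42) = 1.40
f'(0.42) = 0.99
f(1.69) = -2.85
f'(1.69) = 13.59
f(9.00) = 0.07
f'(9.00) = 0.00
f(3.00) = -0.12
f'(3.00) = 0.27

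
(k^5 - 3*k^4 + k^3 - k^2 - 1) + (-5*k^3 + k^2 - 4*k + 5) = k^5 - 3*k^4 - 4*k^3 - 4*k + 4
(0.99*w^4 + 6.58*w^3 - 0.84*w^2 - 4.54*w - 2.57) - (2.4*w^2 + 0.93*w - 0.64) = 0.99*w^4 + 6.58*w^3 - 3.24*w^2 - 5.47*w - 1.93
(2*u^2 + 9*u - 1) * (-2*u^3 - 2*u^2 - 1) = -4*u^5 - 22*u^4 - 16*u^3 - 9*u + 1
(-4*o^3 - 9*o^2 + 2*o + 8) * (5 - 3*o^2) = 12*o^5 + 27*o^4 - 26*o^3 - 69*o^2 + 10*o + 40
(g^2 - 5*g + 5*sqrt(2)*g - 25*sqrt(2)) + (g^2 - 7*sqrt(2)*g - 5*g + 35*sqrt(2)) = 2*g^2 - 10*g - 2*sqrt(2)*g + 10*sqrt(2)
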